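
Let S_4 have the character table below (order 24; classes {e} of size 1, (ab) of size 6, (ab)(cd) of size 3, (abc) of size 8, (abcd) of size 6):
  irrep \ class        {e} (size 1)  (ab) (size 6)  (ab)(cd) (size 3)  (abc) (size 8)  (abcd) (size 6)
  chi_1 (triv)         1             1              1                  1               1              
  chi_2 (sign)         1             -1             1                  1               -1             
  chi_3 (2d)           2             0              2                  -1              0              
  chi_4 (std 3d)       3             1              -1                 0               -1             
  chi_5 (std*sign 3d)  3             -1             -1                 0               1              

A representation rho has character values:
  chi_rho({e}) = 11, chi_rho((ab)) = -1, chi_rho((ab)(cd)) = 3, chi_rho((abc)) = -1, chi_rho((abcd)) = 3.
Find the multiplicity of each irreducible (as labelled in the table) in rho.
Multiplicities: chi_1: 1, chi_2: 0, chi_3: 2, chi_4: 0, chi_5: 2.

Explanation: Use <chi_rho, chi> = (1/|G|) sum_C |C| * chi_rho(C) * conj(chi(C)) with |G| = 24 for each irreducible chi in the table:
  <chi_rho, chi_1> = (1/24)[1*(11)*conj(1) + 6*(-1)*conj(1) + 3*(3)*conj(1) + 8*(-1)*conj(1) + 6*(3)*conj(1)]
      = (1/24)[(11) + (-6) + (9) + (-8) + (18)] = 24/24 = 1
  <chi_rho, chi_2> = (1/24)[1*(11)*conj(1) + 6*(-1)*conj(-1) + 3*(3)*conj(1) + 8*(-1)*conj(1) + 6*(3)*conj(-1)]
      = (1/24)[(11) + (6) + (9) + (-8) + (-18)] = 0/24 = 0
  <chi_rho, chi_3> = (1/24)[1*(11)*conj(2) + 6*(-1)*conj(0) + 3*(3)*conj(2) + 8*(-1)*conj(-1) + 6*(3)*conj(0)]
      = (1/24)[(22) + (0) + (18) + (8) + (0)] = 48/24 = 2
  <chi_rho, chi_4> = (1/24)[1*(11)*conj(3) + 6*(-1)*conj(1) + 3*(3)*conj(-1) + 8*(-1)*conj(0) + 6*(3)*conj(-1)]
      = (1/24)[(33) + (-6) + (-9) + (0) + (-18)] = 0/24 = 0
  <chi_rho, chi_5> = (1/24)[1*(11)*conj(3) + 6*(-1)*conj(-1) + 3*(3)*conj(-1) + 8*(-1)*conj(0) + 6*(3)*conj(1)]
      = (1/24)[(33) + (6) + (-9) + (0) + (18)] = 48/24 = 2
Dimension check: dim(rho) = sum (mult * dim) = 1*1 + 0*1 + 2*2 + 0*3 + 2*3 = 11 = chi_rho(e) = 11.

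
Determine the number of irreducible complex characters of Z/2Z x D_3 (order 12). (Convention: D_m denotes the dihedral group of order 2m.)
6

Argument: The number of irreducible complex representations of a finite group equals its number of conjugacy classes. For a direct product, #classes(G x H) = #classes(G) * #classes(H). Z/2Z has 2 classes (abelian), D_3 has 3 classes, so 2 * 3 = 6, so Z/2Z x D_3 (order 12) has exactly 6 irreducible complex representations.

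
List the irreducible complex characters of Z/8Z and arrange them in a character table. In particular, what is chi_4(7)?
Character table of Z/8Z (irreps indexed chi_0,...,chi_7 with chi_k(m) = zeta_8^(k*m), zeta_8 = exp(2*pi*i/8)):
  irrep \ class  {0} (size 1)  {1} (size 1)    {2} (size 1)  {3} (size 1)    {4} (size 1)  {5} (size 1)    {6} (size 1)  {7} (size 1)  
  chi_0          1             1               1             1               1             1               1             1             
  chi_1          1             exp(I*pi/4)     I             exp(3*I*pi/4)   -1            exp(-3*I*pi/4)  -I            exp(-I*pi/4)  
  chi_2          1             I               -1            -I              1             I               -1            -I            
  chi_3          1             exp(3*I*pi/4)   -I            exp(I*pi/4)     -1            exp(-I*pi/4)    I             exp(-3*I*pi/4)
  chi_4          1             -1              1             -1              1             -1              1             -1            
  chi_5          1             exp(-3*I*pi/4)  I             exp(-I*pi/4)    -1            exp(I*pi/4)     -I            exp(3*I*pi/4) 
  chi_6          1             -I              -1            I               1             -I              -1            I             
  chi_7          1             exp(-I*pi/4)    -I            exp(-3*I*pi/4)  -1            exp(3*I*pi/4)   I             exp(I*pi/4)   

Spot check: chi_4(7) = zeta_8^(4*7) = zeta_8^28 = -1.

Details: Z/8Z is abelian, so all 8 irreducible complex representations are 1-dimensional. They are given by chi_k(m) = zeta_8^(k*m) for k = 0,...,7. Row orthogonality: sum_m chi_k(m) conj(chi_l(m)) = 8 * [k = l].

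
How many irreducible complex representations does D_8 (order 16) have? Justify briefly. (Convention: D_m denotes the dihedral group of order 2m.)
7

Reasoning: The number of irreducible complex representations of a finite group equals its number of conjugacy classes. D_8 has 7 conjugacy classes (n/2 + 3 for n even), so D_8 (order 16) has exactly 7 irreducible complex representations.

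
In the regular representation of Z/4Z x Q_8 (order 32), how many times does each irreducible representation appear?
Each irreducible V_i of dimension d_i appears with multiplicity d_i, i.e. rho_reg = (direct sum over all irreducibles V_i) d_i V_i. The irreducible dimensions for Z/4Z x Q_8 are 1, 1, 1, 1, 1, 1, 1, 1, 1, 1, 1, 1, 1, 1, 1, 1, 2, 2, 2, 2: 16 irreducibles of dimension 1, each with multiplicity 1; 4 irreducibles of dimension 2, each with multiplicity 2. Total dimension 16*1*1 + 4*2*2 = 32 = |G|.

General theorem: in the regular representation of a finite group G, each irreducible appears with multiplicity equal to its dimension. Check: dim(rho_reg) = sum d_i^2 = 1 + 1 + 1 + 1 + 1 + 1 + 1 + 1 + 1 + 1 + 1 + 1 + 1 + 1 + 1 + 1 + 4 + 4 + 4 + 4 = 32 = |G|.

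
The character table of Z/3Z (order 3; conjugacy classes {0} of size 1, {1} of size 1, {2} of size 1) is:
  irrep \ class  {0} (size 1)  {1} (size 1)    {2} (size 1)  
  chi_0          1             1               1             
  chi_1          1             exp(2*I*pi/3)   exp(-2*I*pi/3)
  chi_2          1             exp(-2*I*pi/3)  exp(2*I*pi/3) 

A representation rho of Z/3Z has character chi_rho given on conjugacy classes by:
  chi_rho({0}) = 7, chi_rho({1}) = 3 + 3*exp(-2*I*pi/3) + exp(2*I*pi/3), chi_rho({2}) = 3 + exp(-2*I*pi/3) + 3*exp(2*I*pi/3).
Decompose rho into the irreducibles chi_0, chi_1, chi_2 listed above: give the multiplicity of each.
Multiplicities: chi_0: 3, chi_1: 1, chi_2: 3.

Justification: Use <chi_rho, chi> = (1/|G|) sum_C |C| * chi_rho(C) * conj(chi(C)) with |G| = 3 for each irreducible chi in the table:
  <chi_rho, chi_0> = (1/3)[1*(7)*conj(1) + 1*(3 + 3*exp(-2*I*pi/3) + exp(2*I*pi/3))*conj(1) + 1*(3 + exp(-2*I*pi/3) + 3*exp(2*I*pi/3))*conj(1)]
      = (1/3)[(7) + (3 + 3*exp(-2*I*pi/3) + exp(2*I*pi/3)) + (3 + exp(-2*I*pi/3) + 3*exp(2*I*pi/3))] = 9/3 = 3
  <chi_rho, chi_1> = (1/3)[1*(7)*conj(1) + 1*(3 + 3*exp(-2*I*pi/3) + exp(2*I*pi/3))*conj(exp(2*I*pi/3)) + 1*(3 + exp(-2*I*pi/3) + 3*exp(2*I*pi/3))*conj(exp(-2*I*pi/3))]
      = (1/3)[(7) + (-2) + (-2)] = 3/3 = 1
  <chi_rho, chi_2> = (1/3)[1*(7)*conj(1) + 1*(3 + 3*exp(-2*I*pi/3) + exp(2*I*pi/3))*conj(exp(-2*I*pi/3)) + 1*(3 + exp(-2*I*pi/3) + 3*exp(2*I*pi/3))*conj(exp(2*I*pi/3))]
      = (1/3)[(7) + (3 + exp(-2*I*pi/3) + 3*exp(2*I*pi/3)) + (3 + 3*exp(-2*I*pi/3) + exp(2*I*pi/3))] = 9/3 = 3
(Exp terms are combined using exp(i*s)*conj(exp(i*t)) = exp(i*(s-t)), and sums of them are collapsed using the identity that for every m > 1 the m distinct m-th roots of unity sum to 0, e.g. 1 + exp(2*I*pi/3) + exp(-2*I*pi/3) = 0.)
Dimension check: dim(rho) = sum (mult * dim) = 3*1 + 1*1 + 3*1 = 7 = chi_rho(e) = 7.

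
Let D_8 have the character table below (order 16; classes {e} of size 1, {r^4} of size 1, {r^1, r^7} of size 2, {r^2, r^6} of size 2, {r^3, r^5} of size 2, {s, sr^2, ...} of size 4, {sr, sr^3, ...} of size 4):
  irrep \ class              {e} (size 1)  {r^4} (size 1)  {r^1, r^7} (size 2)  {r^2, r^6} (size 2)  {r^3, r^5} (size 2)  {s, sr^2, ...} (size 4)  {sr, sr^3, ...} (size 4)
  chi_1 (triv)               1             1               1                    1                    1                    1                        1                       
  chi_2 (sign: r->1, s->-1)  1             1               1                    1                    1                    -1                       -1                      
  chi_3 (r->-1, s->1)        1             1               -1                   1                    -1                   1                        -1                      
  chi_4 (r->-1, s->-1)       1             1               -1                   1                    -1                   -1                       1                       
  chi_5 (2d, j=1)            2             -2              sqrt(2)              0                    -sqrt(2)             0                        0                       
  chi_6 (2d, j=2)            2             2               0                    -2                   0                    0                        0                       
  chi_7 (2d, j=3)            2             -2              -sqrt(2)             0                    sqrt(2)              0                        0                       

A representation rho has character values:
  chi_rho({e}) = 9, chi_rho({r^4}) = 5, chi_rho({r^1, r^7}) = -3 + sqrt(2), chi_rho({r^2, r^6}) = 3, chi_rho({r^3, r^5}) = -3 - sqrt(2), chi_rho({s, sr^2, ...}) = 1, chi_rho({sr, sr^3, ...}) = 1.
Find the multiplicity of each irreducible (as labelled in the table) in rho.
Multiplicities: chi_1: 1, chi_2: 0, chi_3: 2, chi_4: 2, chi_5: 1, chi_6: 1, chi_7: 0.

Solution. Use <chi_rho, chi> = (1/|G|) sum_C |C| * chi_rho(C) * conj(chi(C)) with |G| = 16 for each irreducible chi in the table:
  <chi_rho, chi_1> = (1/16)[1*(9)*conj(1) + 1*(5)*conj(1) + 2*(-3 + sqrt(2))*conj(1) + 2*(3)*conj(1) + 2*(-3 - sqrt(2))*conj(1) + 4*(1)*conj(1) + 4*(1)*conj(1)]
      = (1/16)[(9) + (5) + (-6 + 2*sqrt(2)) + (6) + (-6 - 2*sqrt(2)) + (4) + (4)] = 16/16 = 1
  <chi_rho, chi_2> = (1/16)[1*(9)*conj(1) + 1*(5)*conj(1) + 2*(-3 + sqrt(2))*conj(1) + 2*(3)*conj(1) + 2*(-3 - sqrt(2))*conj(1) + 4*(1)*conj(-1) + 4*(1)*conj(-1)]
      = (1/16)[(9) + (5) + (-6 + 2*sqrt(2)) + (6) + (-6 - 2*sqrt(2)) + (-4) + (-4)] = 0/16 = 0
  <chi_rho, chi_3> = (1/16)[1*(9)*conj(1) + 1*(5)*conj(1) + 2*(-3 + sqrt(2))*conj(-1) + 2*(3)*conj(1) + 2*(-3 - sqrt(2))*conj(-1) + 4*(1)*conj(1) + 4*(1)*conj(-1)]
      = (1/16)[(9) + (5) + (6 - 2*sqrt(2)) + (6) + (2*sqrt(2) + 6) + (4) + (-4)] = 32/16 = 2
  <chi_rho, chi_4> = (1/16)[1*(9)*conj(1) + 1*(5)*conj(1) + 2*(-3 + sqrt(2))*conj(-1) + 2*(3)*conj(1) + 2*(-3 - sqrt(2))*conj(-1) + 4*(1)*conj(-1) + 4*(1)*conj(1)]
      = (1/16)[(9) + (5) + (6 - 2*sqrt(2)) + (6) + (2*sqrt(2) + 6) + (-4) + (4)] = 32/16 = 2
  <chi_rho, chi_5> = (1/16)[1*(9)*conj(2) + 1*(5)*conj(-2) + 2*(-3 + sqrt(2))*conj(sqrt(2)) + 2*(3)*conj(0) + 2*(-3 - sqrt(2))*conj(-sqrt(2)) + 4*(1)*conj(0) + 4*(1)*conj(0)]
      = (1/16)[(18) + (-10) + (4 - 6*sqrt(2)) + (0) + (4 + 6*sqrt(2)) + (0) + (0)] = 16/16 = 1
  <chi_rho, chi_6> = (1/16)[1*(9)*conj(2) + 1*(5)*conj(2) + 2*(-3 + sqrt(2))*conj(0) + 2*(3)*conj(-2) + 2*(-3 - sqrt(2))*conj(0) + 4*(1)*conj(0) + 4*(1)*conj(0)]
      = (1/16)[(18) + (10) + (0) + (-12) + (0) + (0) + (0)] = 16/16 = 1
  <chi_rho, chi_7> = (1/16)[1*(9)*conj(2) + 1*(5)*conj(-2) + 2*(-3 + sqrt(2))*conj(-sqrt(2)) + 2*(3)*conj(0) + 2*(-3 - sqrt(2))*conj(sqrt(2)) + 4*(1)*conj(0) + 4*(1)*conj(0)]
      = (1/16)[(18) + (-10) + (-4 + 6*sqrt(2)) + (0) + (-6*sqrt(2) - 4) + (0) + (0)] = 0/16 = 0
Dimension check: dim(rho) = sum (mult * dim) = 1*1 + 0*1 + 2*1 + 2*1 + 1*2 + 1*2 + 0*2 = 9 = chi_rho(e) = 9.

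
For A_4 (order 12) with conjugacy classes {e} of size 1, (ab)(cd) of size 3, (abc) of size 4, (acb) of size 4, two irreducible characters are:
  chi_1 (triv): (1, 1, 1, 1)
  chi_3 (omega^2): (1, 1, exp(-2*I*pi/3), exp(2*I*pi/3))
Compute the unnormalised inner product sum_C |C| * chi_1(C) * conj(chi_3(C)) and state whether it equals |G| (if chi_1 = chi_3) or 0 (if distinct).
Sum = 0; so <chi_1, chi_3> = 0 (distinct irreducibles are orthogonal).

Details: Compute term by term over conjugacy classes (|C| * chi_1(C) * conj(chi_3(C))):
  1*(1)*conj(1) + 3*(1)*conj(1) + 4*(1)*conj(exp(-2*I*pi/3)) + 4*(1)*conj(exp(2*I*pi/3))
  = (1) + (3) + (4*exp(2*I*pi/3)) + (4*exp(-2*I*pi/3))
  = 0.
(Exp terms are combined using exp(i*s)*conj(exp(i*t)) = exp(i*(s-t)), and sums of them are collapsed using the identity that for every m > 1 the m distinct m-th roots of unity sum to 0, e.g. 1 + exp(2*I*pi/3) + exp(-2*I*pi/3) = 0.)
Dividing by |G| = 12 gives 0/12 = 0, matching the row-orthogonality relation <chi_1, chi_3> = [chi_1 = chi_3].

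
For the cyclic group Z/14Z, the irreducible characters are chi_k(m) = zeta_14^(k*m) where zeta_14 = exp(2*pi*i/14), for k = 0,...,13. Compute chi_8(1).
chi_8(1) = zeta_14^8 = exp(-6*I*pi/7)

Working: chi_8(1) = zeta_14^(8*1) = zeta_14^8. Since zeta_14^14 = 1, this equals zeta_14^8 = exp(2*pi*i*8/14) = exp(-6*I*pi/7).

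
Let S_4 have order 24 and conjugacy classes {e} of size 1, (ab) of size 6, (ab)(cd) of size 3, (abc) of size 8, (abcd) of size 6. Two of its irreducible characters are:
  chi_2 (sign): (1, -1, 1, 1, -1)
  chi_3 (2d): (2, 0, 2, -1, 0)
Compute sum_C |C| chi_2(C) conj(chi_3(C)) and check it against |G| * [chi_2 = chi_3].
Sum = 0; so <chi_2, chi_3> = 0 (distinct irreducibles are orthogonal).

Explanation: Compute term by term over conjugacy classes (|C| * chi_2(C) * conj(chi_3(C))):
  1*(1)*conj(2) + 6*(-1)*conj(0) + 3*(1)*conj(2) + 8*(1)*conj(-1) + 6*(-1)*conj(0)
  = (2) + (0) + (6) + (-8) + (0)
  = 0.
Dividing by |G| = 24 gives 0/24 = 0, matching the row-orthogonality relation <chi_2, chi_3> = [chi_2 = chi_3].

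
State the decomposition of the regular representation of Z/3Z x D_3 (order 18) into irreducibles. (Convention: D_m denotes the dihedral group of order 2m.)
Each irreducible V_i of dimension d_i appears with multiplicity d_i, i.e. rho_reg = (direct sum over all irreducibles V_i) d_i V_i. The irreducible dimensions for Z/3Z x D_3 are 1, 1, 1, 1, 1, 1, 2, 2, 2: 6 irreducibles of dimension 1, each with multiplicity 1; 3 irreducibles of dimension 2, each with multiplicity 2. Total dimension 6*1*1 + 3*2*2 = 18 = |G|.

Derivation: General theorem: in the regular representation of a finite group G, each irreducible appears with multiplicity equal to its dimension. Check: dim(rho_reg) = sum d_i^2 = 1 + 1 + 1 + 1 + 1 + 1 + 4 + 4 + 4 = 18 = |G|.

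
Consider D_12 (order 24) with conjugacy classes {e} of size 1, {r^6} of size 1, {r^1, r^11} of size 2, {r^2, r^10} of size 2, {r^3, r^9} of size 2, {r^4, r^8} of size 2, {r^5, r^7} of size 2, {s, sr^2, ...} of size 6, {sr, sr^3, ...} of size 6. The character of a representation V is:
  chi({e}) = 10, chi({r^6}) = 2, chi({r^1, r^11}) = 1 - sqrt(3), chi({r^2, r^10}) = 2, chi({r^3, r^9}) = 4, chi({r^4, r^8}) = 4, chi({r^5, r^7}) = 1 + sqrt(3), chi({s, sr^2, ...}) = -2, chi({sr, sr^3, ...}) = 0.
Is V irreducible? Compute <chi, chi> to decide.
Not irreducible (reducible): <chi, chi> = 9 > 1.

<chi, chi> = (1/|G|) sum_C |C| * |chi(C)|^2 = (1/24)[1*|10|^2 + 1*|2|^2 + 2*|1 - sqrt(3)|^2 + 2*|2|^2 + 2*|4|^2 + 2*|4|^2 + 2*|1 + sqrt(3)|^2 + 6*|-2|^2 + 6*|0|^2]
  = (1/24)[(100) + (4) + (8 - 4*sqrt(3)) + (8) + (32) + (32) + (4*sqrt(3) + 8) + (24) + (0)] = 216/24 = 9.
A character is irreducible iff <chi, chi> = 1, so this representation is reducible.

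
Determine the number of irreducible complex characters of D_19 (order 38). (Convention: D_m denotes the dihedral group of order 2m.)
11

Derivation: The number of irreducible complex representations of a finite group equals its number of conjugacy classes. D_19 has 11 conjugacy classes ((n+3)/2 for n odd), so D_19 (order 38) has exactly 11 irreducible complex representations.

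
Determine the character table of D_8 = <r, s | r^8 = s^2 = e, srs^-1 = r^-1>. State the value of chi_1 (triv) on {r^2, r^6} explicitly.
Conjugacy classes: {e} of size 1, {r^4} of size 1, {r^1, r^7} of size 2, {r^2, r^6} of size 2, {r^3, r^5} of size 2, {s, sr^2, ...} of size 4, {sr, sr^3, ...} of size 4.
Character table:
  irrep \ class              {e} (size 1)  {r^4} (size 1)  {r^1, r^7} (size 2)  {r^2, r^6} (size 2)  {r^3, r^5} (size 2)  {s, sr^2, ...} (size 4)  {sr, sr^3, ...} (size 4)
  chi_1 (triv)               1             1               1                    1                    1                    1                        1                       
  chi_2 (sign: r->1, s->-1)  1             1               1                    1                    1                    -1                       -1                      
  chi_3 (r->-1, s->1)        1             1               -1                   1                    -1                   1                        -1                      
  chi_4 (r->-1, s->-1)       1             1               -1                   1                    -1                   -1                       1                       
  chi_5 (2d, j=1)            2             -2              sqrt(2)              0                    -sqrt(2)             0                        0                       
  chi_6 (2d, j=2)            2             2               0                    -2                   0                    0                        0                       
  chi_7 (2d, j=3)            2             -2              -sqrt(2)             0                    sqrt(2)              0                        0                       

Spot check: chi_1 (triv) on {r^2, r^6} = 1.

Derivation: D_8 has order 2*8 = 16 with 7 conjugacy classes, hence 7 irreducibles. Sum of squared dims 1 + 1 + 1 + 1 + 4 + 4 + 4 = 16 = |G|. Linear characters come from the abelianisation; the 2-dimensional irreps have character r^k -> 2*cos(2*pi*j*k/8), reflections -> 0.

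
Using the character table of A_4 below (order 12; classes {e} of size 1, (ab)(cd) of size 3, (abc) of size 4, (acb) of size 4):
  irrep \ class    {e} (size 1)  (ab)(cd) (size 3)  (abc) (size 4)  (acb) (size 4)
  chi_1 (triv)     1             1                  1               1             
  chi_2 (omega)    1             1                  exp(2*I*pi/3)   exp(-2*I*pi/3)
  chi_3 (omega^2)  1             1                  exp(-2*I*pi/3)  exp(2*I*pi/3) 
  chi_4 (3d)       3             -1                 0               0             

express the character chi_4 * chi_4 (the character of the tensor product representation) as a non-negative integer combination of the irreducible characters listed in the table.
chi_4 tensor chi_4 = chi_1 + chi_2 + chi_3 + 2*chi_4 (all other irreducibles have multiplicity 0).

Argument: The character of a tensor product is the pointwise product (chi_4 * chi_4)(C) = chi_4(C) * chi_4(C):
  {e}: (3)*(3), (ab)(cd): (-1)*(-1), (abc): (0)*(0), (acb): (0)*(0)
so (chi_4 * chi_4) takes values
  {e} -> 9, (ab)(cd) -> 1, (abc) -> 0, (acb) -> 0.
Now take the inner product of this character with each irreducible chi from the table, <chi_4*chi_4, chi> = (1/12) sum_C |C| (chi_4*chi_4)(C) conj(chi(C)):
  <chi_4*chi_4, chi_1> = (1/12)[1*(9)*conj(1) + 3*(1)*conj(1) + 4*(0)*conj(1) + 4*(0)*conj(1)]
      = (1/12)[(9) + (3) + (0) + (0)] = 12/12 = 1
  <chi_4*chi_4, chi_2> = (1/12)[1*(9)*conj(1) + 3*(1)*conj(1) + 4*(0)*conj(exp(2*I*pi/3)) + 4*(0)*conj(exp(-2*I*pi/3))]
      = (1/12)[(9) + (3) + (0) + (0)] = 12/12 = 1
  <chi_4*chi_4, chi_3> = (1/12)[1*(9)*conj(1) + 3*(1)*conj(1) + 4*(0)*conj(exp(-2*I*pi/3)) + 4*(0)*conj(exp(2*I*pi/3))]
      = (1/12)[(9) + (3) + (0) + (0)] = 12/12 = 1
  <chi_4*chi_4, chi_4> = (1/12)[1*(9)*conj(3) + 3*(1)*conj(-1) + 4*(0)*conj(0) + 4*(0)*conj(0)]
      = (1/12)[(27) + (-3) + (0) + (0)] = 24/12 = 2
(Exp terms are combined using exp(i*s)*conj(exp(i*t)) = exp(i*(s-t)), and sums of them are collapsed using the identity that for every m > 1 the m distinct m-th roots of unity sum to 0, e.g. 1 + exp(2*I*pi/3) + exp(-2*I*pi/3) = 0.)
Hence the multiplicities are chi_1: 1, chi_2: 1, chi_3: 1, chi_4: 2. Dimension check: dim(chi_4)*dim(chi_4) = 3*3 = 9 and sum (mult * dim) = 1*1 + 1*1 + 1*1 + 2*3 = 9.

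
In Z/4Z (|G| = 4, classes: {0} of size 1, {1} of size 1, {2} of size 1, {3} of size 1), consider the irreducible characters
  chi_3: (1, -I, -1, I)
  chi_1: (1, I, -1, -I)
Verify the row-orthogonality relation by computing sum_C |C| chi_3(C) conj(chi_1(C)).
Sum = 0; so <chi_3, chi_1> = 0 (distinct irreducibles are orthogonal).

Explanation: Compute term by term over conjugacy classes (|C| * chi_3(C) * conj(chi_1(C))):
  1*(1)*conj(1) + 1*(-I)*conj(I) + 1*(-1)*conj(-1) + 1*(I)*conj(-I)
  = (1) + (-1) + (1) + (-1)
  = 0.
(Exp terms are combined using exp(i*s)*conj(exp(i*t)) = exp(i*(s-t)), and sums of them are collapsed using the identity that for every m > 1 the m distinct m-th roots of unity sum to 0, e.g. 1 + exp(2*I*pi/3) + exp(-2*I*pi/3) = 0.)
Dividing by |G| = 4 gives 0/4 = 0, matching the row-orthogonality relation <chi_3, chi_1> = [chi_3 = chi_1].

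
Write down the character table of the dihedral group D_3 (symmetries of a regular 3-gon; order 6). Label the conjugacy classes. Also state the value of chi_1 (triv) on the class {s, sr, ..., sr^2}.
Conjugacy classes: {e} of size 1, {r^1, r^2} of size 2, {s, sr, ..., sr^2} of size 3.
Character table:
  irrep \ class              {e} (size 1)  {r^1, r^2} (size 2)  {s, sr, ..., sr^2} (size 3)
  chi_1 (triv)               1             1                    1                          
  chi_2 (sign: r->1, s->-1)  1             1                    -1                         
  chi_3 (2d, j=1)            2             -1                   0                          

Spot check: chi_1 (triv) on {s, sr, ..., sr^2} = 1.

Solution. D_3 has order 2*3 = 6 with 3 conjugacy classes, hence 3 irreducibles. Sum of squared dims 1 + 1 + 4 = 6 = |G|. Linear characters come from the abelianisation; the 2-dimensional irreps have character r^k -> 2*cos(2*pi*j*k/3), reflections -> 0.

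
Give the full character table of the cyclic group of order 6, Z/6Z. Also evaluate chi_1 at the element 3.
Character table of Z/6Z (irreps indexed chi_0,...,chi_5 with chi_k(m) = zeta_6^(k*m), zeta_6 = exp(2*pi*i/6)):
  irrep \ class  {0} (size 1)  {1} (size 1)    {2} (size 1)    {3} (size 1)  {4} (size 1)    {5} (size 1)  
  chi_0          1             1               1               1             1               1             
  chi_1          1             exp(I*pi/3)     exp(2*I*pi/3)   -1            exp(-2*I*pi/3)  exp(-I*pi/3)  
  chi_2          1             exp(2*I*pi/3)   exp(-2*I*pi/3)  1             exp(2*I*pi/3)   exp(-2*I*pi/3)
  chi_3          1             -1              1               -1            1               -1            
  chi_4          1             exp(-2*I*pi/3)  exp(2*I*pi/3)   1             exp(-2*I*pi/3)  exp(2*I*pi/3) 
  chi_5          1             exp(-I*pi/3)    exp(-2*I*pi/3)  -1            exp(2*I*pi/3)   exp(I*pi/3)   

Spot check: chi_1(3) = zeta_6^(1*3) = zeta_6^3 = -1.

Proof sketch: Z/6Z is abelian, so all 6 irreducible complex representations are 1-dimensional. They are given by chi_k(m) = zeta_6^(k*m) for k = 0,...,5. Row orthogonality: sum_m chi_k(m) conj(chi_l(m)) = 6 * [k = l].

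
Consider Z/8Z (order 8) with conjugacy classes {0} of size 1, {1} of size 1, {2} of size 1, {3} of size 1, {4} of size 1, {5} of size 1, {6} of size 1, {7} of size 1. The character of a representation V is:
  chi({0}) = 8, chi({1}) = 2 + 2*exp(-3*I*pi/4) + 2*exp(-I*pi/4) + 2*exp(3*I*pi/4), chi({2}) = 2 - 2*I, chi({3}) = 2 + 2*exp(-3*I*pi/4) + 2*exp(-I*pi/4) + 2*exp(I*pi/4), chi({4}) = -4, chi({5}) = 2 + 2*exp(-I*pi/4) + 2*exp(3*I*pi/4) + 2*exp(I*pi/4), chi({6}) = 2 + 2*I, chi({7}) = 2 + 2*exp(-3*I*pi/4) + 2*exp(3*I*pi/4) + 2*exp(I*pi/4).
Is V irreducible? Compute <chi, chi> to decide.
Not irreducible (reducible): <chi, chi> = 16 > 1.

Derivation: <chi, chi> = (1/|G|) sum_C |C| * |chi(C)|^2 = (1/8)[1*|8|^2 + 1*|2 + 2*exp(-3*I*pi/4) + 2*exp(-I*pi/4) + 2*exp(3*I*pi/4)|^2 + 1*|2 - 2*I|^2 + 1*|2 + 2*exp(-3*I*pi/4) + 2*exp(-I*pi/4) + 2*exp(I*pi/4)|^2 + 1*|-4|^2 + 1*|2 + 2*exp(-I*pi/4) + 2*exp(3*I*pi/4) + 2*exp(I*pi/4)|^2 + 1*|2 + 2*I|^2 + 1*|2 + 2*exp(-3*I*pi/4) + 2*exp(3*I*pi/4) + 2*exp(I*pi/4)|^2]
  = (1/8)[(64) + (8 + 8*exp(-3*I*pi/4) + 4*exp(-I*pi/4) + 4*exp(I*pi/4) + 8*exp(3*I*pi/4)) + (8) + (8 + 8*exp(-I*pi/4) + 4*exp(-3*I*pi/4) + 4*exp(3*I*pi/4) + 8*exp(I*pi/4)) + (16) + (8 + 8*exp(-I*pi/4) + 4*exp(-3*I*pi/4) + 4*exp(3*I*pi/4) + 8*exp(I*pi/4)) + (8) + (8 + 8*exp(-3*I*pi/4) + 4*exp(-I*pi/4) + 4*exp(I*pi/4) + 8*exp(3*I*pi/4))] = 128/8 = 16.
(Exp terms are combined using exp(i*s)*conj(exp(i*t)) = exp(i*(s-t)), and sums of them are collapsed using the identity that for every m > 1 the m distinct m-th roots of unity sum to 0, e.g. 1 + exp(2*I*pi/3) + exp(-2*I*pi/3) = 0.)
A character is irreducible iff <chi, chi> = 1, so this representation is reducible.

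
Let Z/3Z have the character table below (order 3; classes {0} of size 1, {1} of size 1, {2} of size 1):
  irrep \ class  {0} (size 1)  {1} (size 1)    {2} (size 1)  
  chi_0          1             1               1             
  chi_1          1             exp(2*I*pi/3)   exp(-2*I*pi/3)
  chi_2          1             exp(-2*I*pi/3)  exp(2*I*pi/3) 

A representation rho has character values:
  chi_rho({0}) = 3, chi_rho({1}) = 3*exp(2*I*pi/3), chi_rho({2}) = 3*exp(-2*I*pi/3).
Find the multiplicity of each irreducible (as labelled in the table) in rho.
Multiplicities: chi_0: 0, chi_1: 3, chi_2: 0.

Why: Use <chi_rho, chi> = (1/|G|) sum_C |C| * chi_rho(C) * conj(chi(C)) with |G| = 3 for each irreducible chi in the table:
  <chi_rho, chi_0> = (1/3)[1*(3)*conj(1) + 1*(3*exp(2*I*pi/3))*conj(1) + 1*(3*exp(-2*I*pi/3))*conj(1)]
      = (1/3)[(3) + (3*exp(2*I*pi/3)) + (3*exp(-2*I*pi/3))] = 0/3 = 0
  <chi_rho, chi_1> = (1/3)[1*(3)*conj(1) + 1*(3*exp(2*I*pi/3))*conj(exp(2*I*pi/3)) + 1*(3*exp(-2*I*pi/3))*conj(exp(-2*I*pi/3))]
      = (1/3)[(3) + (3) + (3)] = 9/3 = 3
  <chi_rho, chi_2> = (1/3)[1*(3)*conj(1) + 1*(3*exp(2*I*pi/3))*conj(exp(-2*I*pi/3)) + 1*(3*exp(-2*I*pi/3))*conj(exp(2*I*pi/3))]
      = (1/3)[(3) + (3*exp(-2*I*pi/3)) + (3*exp(2*I*pi/3))] = 0/3 = 0
(Exp terms are combined using exp(i*s)*conj(exp(i*t)) = exp(i*(s-t)), and sums of them are collapsed using the identity that for every m > 1 the m distinct m-th roots of unity sum to 0, e.g. 1 + exp(2*I*pi/3) + exp(-2*I*pi/3) = 0.)
Dimension check: dim(rho) = sum (mult * dim) = 0*1 + 3*1 + 0*1 = 3 = chi_rho(e) = 3.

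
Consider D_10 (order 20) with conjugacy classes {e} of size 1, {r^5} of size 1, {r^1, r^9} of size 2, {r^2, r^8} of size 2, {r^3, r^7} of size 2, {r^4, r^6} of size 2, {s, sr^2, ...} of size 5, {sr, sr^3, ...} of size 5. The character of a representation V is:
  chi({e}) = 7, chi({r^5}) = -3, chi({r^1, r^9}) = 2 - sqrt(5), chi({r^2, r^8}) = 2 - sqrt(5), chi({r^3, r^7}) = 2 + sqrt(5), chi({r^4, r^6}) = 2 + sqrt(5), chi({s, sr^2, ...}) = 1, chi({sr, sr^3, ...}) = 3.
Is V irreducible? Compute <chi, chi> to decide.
Not irreducible (reducible): <chi, chi> = 9 > 1.

Derivation: <chi, chi> = (1/|G|) sum_C |C| * |chi(C)|^2 = (1/20)[1*|7|^2 + 1*|-3|^2 + 2*|2 - sqrt(5)|^2 + 2*|2 - sqrt(5)|^2 + 2*|2 + sqrt(5)|^2 + 2*|2 + sqrt(5)|^2 + 5*|1|^2 + 5*|3|^2]
  = (1/20)[(49) + (9) + (18 - 8*sqrt(5)) + (18 - 8*sqrt(5)) + (8*sqrt(5) + 18) + (8*sqrt(5) + 18) + (5) + (45)] = 180/20 = 9.
A character is irreducible iff <chi, chi> = 1, so this representation is reducible.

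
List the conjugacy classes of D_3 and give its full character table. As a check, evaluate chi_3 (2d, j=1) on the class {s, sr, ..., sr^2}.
Conjugacy classes: {e} of size 1, {r^1, r^2} of size 2, {s, sr, ..., sr^2} of size 3.
Character table:
  irrep \ class              {e} (size 1)  {r^1, r^2} (size 2)  {s, sr, ..., sr^2} (size 3)
  chi_1 (triv)               1             1                    1                          
  chi_2 (sign: r->1, s->-1)  1             1                    -1                         
  chi_3 (2d, j=1)            2             -1                   0                          

Spot check: chi_3 (2d, j=1) on {s, sr, ..., sr^2} = 0.

D_3 has order 2*3 = 6 with 3 conjugacy classes, hence 3 irreducibles. Sum of squared dims 1 + 1 + 4 = 6 = |G|. Linear characters come from the abelianisation; the 2-dimensional irreps have character r^k -> 2*cos(2*pi*j*k/3), reflections -> 0.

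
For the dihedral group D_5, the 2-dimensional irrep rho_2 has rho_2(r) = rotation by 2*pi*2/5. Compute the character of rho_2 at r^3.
chi_{rho_2}(r^3) = 2*cos(2*pi*2*3/5) = -1/2 + sqrt(5)/2

rho_2(r^3) is rotation by angle 2*pi*2*3/5, whose trace is 2*cos(2*pi*2*3/5) = -1/2 + sqrt(5)/2.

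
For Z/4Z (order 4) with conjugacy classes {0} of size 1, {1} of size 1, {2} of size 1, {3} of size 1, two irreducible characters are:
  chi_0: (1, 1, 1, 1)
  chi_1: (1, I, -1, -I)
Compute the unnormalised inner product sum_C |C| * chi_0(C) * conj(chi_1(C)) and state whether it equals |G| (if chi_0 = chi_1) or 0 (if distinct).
Sum = 0; so <chi_0, chi_1> = 0 (distinct irreducibles are orthogonal).

Why: Compute term by term over conjugacy classes (|C| * chi_0(C) * conj(chi_1(C))):
  1*(1)*conj(1) + 1*(1)*conj(I) + 1*(1)*conj(-1) + 1*(1)*conj(-I)
  = (1) + (-I) + (-1) + (I)
  = 0.
(Exp terms are combined using exp(i*s)*conj(exp(i*t)) = exp(i*(s-t)), and sums of them are collapsed using the identity that for every m > 1 the m distinct m-th roots of unity sum to 0, e.g. 1 + exp(2*I*pi/3) + exp(-2*I*pi/3) = 0.)
Dividing by |G| = 4 gives 0/4 = 0, matching the row-orthogonality relation <chi_0, chi_1> = [chi_0 = chi_1].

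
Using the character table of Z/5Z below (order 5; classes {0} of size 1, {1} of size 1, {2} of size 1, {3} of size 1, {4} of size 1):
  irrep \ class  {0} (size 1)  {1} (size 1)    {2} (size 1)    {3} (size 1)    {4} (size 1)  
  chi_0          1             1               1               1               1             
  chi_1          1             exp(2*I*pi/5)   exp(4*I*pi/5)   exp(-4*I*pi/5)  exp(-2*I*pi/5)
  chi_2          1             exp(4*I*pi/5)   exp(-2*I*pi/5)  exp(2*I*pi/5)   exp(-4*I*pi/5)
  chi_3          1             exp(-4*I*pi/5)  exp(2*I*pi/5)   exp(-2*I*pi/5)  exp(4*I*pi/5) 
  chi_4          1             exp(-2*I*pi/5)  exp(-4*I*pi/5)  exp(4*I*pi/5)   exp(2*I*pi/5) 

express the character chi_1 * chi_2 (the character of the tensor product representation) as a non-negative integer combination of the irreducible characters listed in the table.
chi_1 tensor chi_2 = chi_3 (all other irreducibles have multiplicity 0).

The character of a tensor product is the pointwise product (chi_1 * chi_2)(C) = chi_1(C) * chi_2(C):
  {0}: (1)*(1), {1}: (exp(2*I*pi/5))*(exp(4*I*pi/5)), {2}: (exp(4*I*pi/5))*(exp(-2*I*pi/5)), {3}: (exp(-4*I*pi/5))*(exp(2*I*pi/5)), {4}: (exp(-2*I*pi/5))*(exp(-4*I*pi/5))
so (chi_1 * chi_2) takes values
  {0} -> 1, {1} -> exp(-4*I*pi/5), {2} -> exp(2*I*pi/5), {3} -> exp(-2*I*pi/5), {4} -> exp(4*I*pi/5).
Now take the inner product of this character with each irreducible chi from the table, <chi_1*chi_2, chi> = (1/5) sum_C |C| (chi_1*chi_2)(C) conj(chi(C)):
  <chi_1*chi_2, chi_0> = (1/5)[1*(1)*conj(1) + 1*(exp(-4*I*pi/5))*conj(1) + 1*(exp(2*I*pi/5))*conj(1) + 1*(exp(-2*I*pi/5))*conj(1) + 1*(exp(4*I*pi/5))*conj(1)]
      = (1/5)[(1) + (exp(-4*I*pi/5)) + (exp(2*I*pi/5)) + (exp(-2*I*pi/5)) + (exp(4*I*pi/5))] = 0/5 = 0
  <chi_1*chi_2, chi_1> = (1/5)[1*(1)*conj(1) + 1*(exp(-4*I*pi/5))*conj(exp(2*I*pi/5)) + 1*(exp(2*I*pi/5))*conj(exp(4*I*pi/5)) + 1*(exp(-2*I*pi/5))*conj(exp(-4*I*pi/5)) + 1*(exp(4*I*pi/5))*conj(exp(-2*I*pi/5))]
      = (1/5)[(1) + (exp(4*I*pi/5)) + (exp(-2*I*pi/5)) + (exp(2*I*pi/5)) + (exp(-4*I*pi/5))] = 0/5 = 0
  <chi_1*chi_2, chi_2> = (1/5)[1*(1)*conj(1) + 1*(exp(-4*I*pi/5))*conj(exp(4*I*pi/5)) + 1*(exp(2*I*pi/5))*conj(exp(-2*I*pi/5)) + 1*(exp(-2*I*pi/5))*conj(exp(2*I*pi/5)) + 1*(exp(4*I*pi/5))*conj(exp(-4*I*pi/5))]
      = (1/5)[(1) + (exp(2*I*pi/5)) + (exp(4*I*pi/5)) + (exp(-4*I*pi/5)) + (exp(-2*I*pi/5))] = 0/5 = 0
  <chi_1*chi_2, chi_3> = (1/5)[1*(1)*conj(1) + 1*(exp(-4*I*pi/5))*conj(exp(-4*I*pi/5)) + 1*(exp(2*I*pi/5))*conj(exp(2*I*pi/5)) + 1*(exp(-2*I*pi/5))*conj(exp(-2*I*pi/5)) + 1*(exp(4*I*pi/5))*conj(exp(4*I*pi/5))]
      = (1/5)[(1) + (1) + (1) + (1) + (1)] = 5/5 = 1
  <chi_1*chi_2, chi_4> = (1/5)[1*(1)*conj(1) + 1*(exp(-4*I*pi/5))*conj(exp(-2*I*pi/5)) + 1*(exp(2*I*pi/5))*conj(exp(-4*I*pi/5)) + 1*(exp(-2*I*pi/5))*conj(exp(4*I*pi/5)) + 1*(exp(4*I*pi/5))*conj(exp(2*I*pi/5))]
      = (1/5)[(1) + (exp(-2*I*pi/5)) + (exp(-4*I*pi/5)) + (exp(4*I*pi/5)) + (exp(2*I*pi/5))] = 0/5 = 0
(Exp terms are combined using exp(i*s)*conj(exp(i*t)) = exp(i*(s-t)), and sums of them are collapsed using the identity that for every m > 1 the m distinct m-th roots of unity sum to 0, e.g. 1 + exp(2*I*pi/3) + exp(-2*I*pi/3) = 0.)
Hence the multiplicities are chi_3: 1. Dimension check: dim(chi_1)*dim(chi_2) = 1*1 = 1 and sum (mult * dim) = 1*1 = 1.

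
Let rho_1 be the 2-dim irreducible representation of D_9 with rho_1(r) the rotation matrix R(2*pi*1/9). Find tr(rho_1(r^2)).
chi_{rho_1}(r^2) = 2*cos(2*pi*1*2/9) = 2*cos(4*pi/9)

Working: rho_1(r^2) is rotation by angle 2*pi*1*2/9, whose trace is 2*cos(2*pi*1*2/9) = 2*cos(4*pi/9).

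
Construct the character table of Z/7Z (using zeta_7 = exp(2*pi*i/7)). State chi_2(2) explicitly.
Character table of Z/7Z (irreps indexed chi_0,...,chi_6 with chi_k(m) = zeta_7^(k*m), zeta_7 = exp(2*pi*i/7)):
  irrep \ class  {0} (size 1)  {1} (size 1)    {2} (size 1)    {3} (size 1)    {4} (size 1)    {5} (size 1)    {6} (size 1)  
  chi_0          1             1               1               1               1               1               1             
  chi_1          1             exp(2*I*pi/7)   exp(4*I*pi/7)   exp(6*I*pi/7)   exp(-6*I*pi/7)  exp(-4*I*pi/7)  exp(-2*I*pi/7)
  chi_2          1             exp(4*I*pi/7)   exp(-6*I*pi/7)  exp(-2*I*pi/7)  exp(2*I*pi/7)   exp(6*I*pi/7)   exp(-4*I*pi/7)
  chi_3          1             exp(6*I*pi/7)   exp(-2*I*pi/7)  exp(4*I*pi/7)   exp(-4*I*pi/7)  exp(2*I*pi/7)   exp(-6*I*pi/7)
  chi_4          1             exp(-6*I*pi/7)  exp(2*I*pi/7)   exp(-4*I*pi/7)  exp(4*I*pi/7)   exp(-2*I*pi/7)  exp(6*I*pi/7) 
  chi_5          1             exp(-4*I*pi/7)  exp(6*I*pi/7)   exp(2*I*pi/7)   exp(-2*I*pi/7)  exp(-6*I*pi/7)  exp(4*I*pi/7) 
  chi_6          1             exp(-2*I*pi/7)  exp(-4*I*pi/7)  exp(-6*I*pi/7)  exp(6*I*pi/7)   exp(4*I*pi/7)   exp(2*I*pi/7) 

Spot check: chi_2(2) = zeta_7^(2*2) = zeta_7^4 = exp(-6*I*pi/7).

Solution. Z/7Z is abelian, so all 7 irreducible complex representations are 1-dimensional. They are given by chi_k(m) = zeta_7^(k*m) for k = 0,...,6. Row orthogonality: sum_m chi_k(m) conj(chi_l(m)) = 7 * [k = l].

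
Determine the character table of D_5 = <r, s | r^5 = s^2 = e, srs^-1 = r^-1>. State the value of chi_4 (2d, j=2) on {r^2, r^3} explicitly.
Conjugacy classes: {e} of size 1, {r^1, r^4} of size 2, {r^2, r^3} of size 2, {s, sr, ..., sr^4} of size 5.
Character table:
  irrep \ class              {e} (size 1)  {r^1, r^4} (size 2)  {r^2, r^3} (size 2)  {s, sr, ..., sr^4} (size 5)
  chi_1 (triv)               1             1                    1                    1                          
  chi_2 (sign: r->1, s->-1)  1             1                    1                    -1                         
  chi_3 (2d, j=1)            2             -1/2 + sqrt(5)/2     -sqrt(5)/2 - 1/2     0                          
  chi_4 (2d, j=2)            2             -sqrt(5)/2 - 1/2     -1/2 + sqrt(5)/2     0                          

Spot check: chi_4 (2d, j=2) on {r^2, r^3} = -1/2 + sqrt(5)/2.

Reasoning: D_5 has order 2*5 = 10 with 4 conjugacy classes, hence 4 irreducibles. Sum of squared dims 1 + 1 + 4 + 4 = 10 = |G|. Linear characters come from the abelianisation; the 2-dimensional irreps have character r^k -> 2*cos(2*pi*j*k/5), reflections -> 0.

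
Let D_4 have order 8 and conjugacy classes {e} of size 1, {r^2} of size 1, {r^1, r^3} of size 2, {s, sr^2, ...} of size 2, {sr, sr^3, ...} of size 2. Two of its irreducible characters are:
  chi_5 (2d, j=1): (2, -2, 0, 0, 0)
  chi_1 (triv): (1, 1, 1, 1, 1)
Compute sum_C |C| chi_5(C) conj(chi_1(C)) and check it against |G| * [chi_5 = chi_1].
Sum = 0; so <chi_5, chi_1> = 0 (distinct irreducibles are orthogonal).

Compute term by term over conjugacy classes (|C| * chi_5(C) * conj(chi_1(C))):
  1*(2)*conj(1) + 1*(-2)*conj(1) + 2*(0)*conj(1) + 2*(0)*conj(1) + 2*(0)*conj(1)
  = (2) + (-2) + (0) + (0) + (0)
  = 0.
Dividing by |G| = 8 gives 0/8 = 0, matching the row-orthogonality relation <chi_5, chi_1> = [chi_5 = chi_1].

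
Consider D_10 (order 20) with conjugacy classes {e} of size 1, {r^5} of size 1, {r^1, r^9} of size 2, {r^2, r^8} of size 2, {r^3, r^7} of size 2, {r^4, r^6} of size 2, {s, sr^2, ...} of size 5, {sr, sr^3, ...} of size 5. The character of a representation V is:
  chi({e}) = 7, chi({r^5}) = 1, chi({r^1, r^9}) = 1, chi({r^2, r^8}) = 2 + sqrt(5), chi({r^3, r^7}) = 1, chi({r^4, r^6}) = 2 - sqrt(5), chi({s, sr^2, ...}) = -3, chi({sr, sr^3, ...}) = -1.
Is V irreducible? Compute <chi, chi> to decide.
Not irreducible (reducible): <chi, chi> = 7 > 1.

Working: <chi, chi> = (1/|G|) sum_C |C| * |chi(C)|^2 = (1/20)[1*|7|^2 + 1*|1|^2 + 2*|1|^2 + 2*|2 + sqrt(5)|^2 + 2*|1|^2 + 2*|2 - sqrt(5)|^2 + 5*|-3|^2 + 5*|-1|^2]
  = (1/20)[(49) + (1) + (2) + (8*sqrt(5) + 18) + (2) + (18 - 8*sqrt(5)) + (45) + (5)] = 140/20 = 7.
A character is irreducible iff <chi, chi> = 1, so this representation is reducible.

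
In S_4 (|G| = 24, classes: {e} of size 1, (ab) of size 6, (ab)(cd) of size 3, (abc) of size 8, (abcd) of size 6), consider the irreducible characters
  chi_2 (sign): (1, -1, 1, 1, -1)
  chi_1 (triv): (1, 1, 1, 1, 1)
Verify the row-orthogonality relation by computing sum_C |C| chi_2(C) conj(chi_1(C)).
Sum = 0; so <chi_2, chi_1> = 0 (distinct irreducibles are orthogonal).

Details: Compute term by term over conjugacy classes (|C| * chi_2(C) * conj(chi_1(C))):
  1*(1)*conj(1) + 6*(-1)*conj(1) + 3*(1)*conj(1) + 8*(1)*conj(1) + 6*(-1)*conj(1)
  = (1) + (-6) + (3) + (8) + (-6)
  = 0.
Dividing by |G| = 24 gives 0/24 = 0, matching the row-orthogonality relation <chi_2, chi_1> = [chi_2 = chi_1].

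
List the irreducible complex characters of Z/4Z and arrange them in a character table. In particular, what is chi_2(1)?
Character table of Z/4Z (irreps indexed chi_0,...,chi_3 with chi_k(m) = zeta_4^(k*m), zeta_4 = exp(2*pi*i/4)):
  irrep \ class  {0} (size 1)  {1} (size 1)  {2} (size 1)  {3} (size 1)
  chi_0          1             1             1             1           
  chi_1          1             I             -1            -I          
  chi_2          1             -1            1             -1          
  chi_3          1             -I            -1            I           

Spot check: chi_2(1) = zeta_4^(2*1) = zeta_4^2 = -1.

Argument: Z/4Z is abelian, so all 4 irreducible complex representations are 1-dimensional. They are given by chi_k(m) = zeta_4^(k*m) for k = 0,...,3. Row orthogonality: sum_m chi_k(m) conj(chi_l(m)) = 4 * [k = l].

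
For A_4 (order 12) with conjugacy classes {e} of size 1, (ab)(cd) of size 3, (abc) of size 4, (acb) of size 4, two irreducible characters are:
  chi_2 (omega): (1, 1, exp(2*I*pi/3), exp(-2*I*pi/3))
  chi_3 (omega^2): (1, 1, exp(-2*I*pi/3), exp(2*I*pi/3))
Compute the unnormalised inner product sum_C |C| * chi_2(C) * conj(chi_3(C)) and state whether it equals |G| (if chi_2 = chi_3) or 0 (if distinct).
Sum = 0; so <chi_2, chi_3> = 0 (distinct irreducibles are orthogonal).

Proof sketch: Compute term by term over conjugacy classes (|C| * chi_2(C) * conj(chi_3(C))):
  1*(1)*conj(1) + 3*(1)*conj(1) + 4*(exp(2*I*pi/3))*conj(exp(-2*I*pi/3)) + 4*(exp(-2*I*pi/3))*conj(exp(2*I*pi/3))
  = (1) + (3) + (4*exp(-2*I*pi/3)) + (4*exp(2*I*pi/3))
  = 0.
(Exp terms are combined using exp(i*s)*conj(exp(i*t)) = exp(i*(s-t)), and sums of them are collapsed using the identity that for every m > 1 the m distinct m-th roots of unity sum to 0, e.g. 1 + exp(2*I*pi/3) + exp(-2*I*pi/3) = 0.)
Dividing by |G| = 12 gives 0/12 = 0, matching the row-orthogonality relation <chi_2, chi_3> = [chi_2 = chi_3].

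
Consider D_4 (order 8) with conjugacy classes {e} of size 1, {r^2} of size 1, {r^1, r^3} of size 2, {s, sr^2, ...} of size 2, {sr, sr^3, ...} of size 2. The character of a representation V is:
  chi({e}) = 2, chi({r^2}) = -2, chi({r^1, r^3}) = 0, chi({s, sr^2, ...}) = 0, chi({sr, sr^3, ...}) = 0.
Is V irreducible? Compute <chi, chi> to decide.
Irreducible: <chi, chi> = 1.

Explanation: <chi, chi> = (1/|G|) sum_C |C| * |chi(C)|^2 = (1/8)[1*|2|^2 + 1*|-2|^2 + 2*|0|^2 + 2*|0|^2 + 2*|0|^2]
  = (1/8)[(4) + (4) + (0) + (0) + (0)] = 8/8 = 1.
A character is irreducible iff <chi, chi> = 1, so this representation is irreducible.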